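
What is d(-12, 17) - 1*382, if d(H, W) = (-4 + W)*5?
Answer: -317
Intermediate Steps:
d(H, W) = -20 + 5*W
d(-12, 17) - 1*382 = (-20 + 5*17) - 1*382 = (-20 + 85) - 382 = 65 - 382 = -317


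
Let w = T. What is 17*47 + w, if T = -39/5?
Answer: 3956/5 ≈ 791.20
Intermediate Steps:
T = -39/5 (T = -39*⅕ = -39/5 ≈ -7.8000)
w = -39/5 ≈ -7.8000
17*47 + w = 17*47 - 39/5 = 799 - 39/5 = 3956/5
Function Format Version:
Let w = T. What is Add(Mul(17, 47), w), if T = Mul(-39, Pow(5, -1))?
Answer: Rational(3956, 5) ≈ 791.20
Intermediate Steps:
T = Rational(-39, 5) (T = Mul(-39, Rational(1, 5)) = Rational(-39, 5) ≈ -7.8000)
w = Rational(-39, 5) ≈ -7.8000
Add(Mul(17, 47), w) = Add(Mul(17, 47), Rational(-39, 5)) = Add(799, Rational(-39, 5)) = Rational(3956, 5)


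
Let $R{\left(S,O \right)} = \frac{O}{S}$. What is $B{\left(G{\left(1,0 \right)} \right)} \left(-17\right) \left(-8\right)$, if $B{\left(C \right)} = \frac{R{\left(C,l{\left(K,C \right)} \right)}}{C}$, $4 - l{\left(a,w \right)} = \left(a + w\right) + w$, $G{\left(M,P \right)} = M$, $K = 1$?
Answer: $136$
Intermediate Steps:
$l{\left(a,w \right)} = 4 - a - 2 w$ ($l{\left(a,w \right)} = 4 - \left(\left(a + w\right) + w\right) = 4 - \left(a + 2 w\right) = 4 - a - 2 w$)
$B{\left(C \right)} = \frac{3 - 2 C}{C^{2}}$ ($B{\left(C \right)} = \frac{\left(4 - 1 - 2 C\right) \frac{1}{C}}{C} = \frac{\left(3 - 2 C\right) \frac{1}{C}}{C} = \frac{\frac{1}{C} \left(3 - 2 C\right)}{C} = \frac{3 - 2 C}{C^{2}}$)
$B{\left(G{\left(1,0 \right)} \right)} \left(-17\right) \left(-8\right) = 1^{-2} \left(3 - 2\right) \left(-17\right) \left(-8\right) = 1 \left(3 - 2\right) \left(-17\right) \left(-8\right) = 1 \cdot 1 \left(-17\right) \left(-8\right) = 1 \left(-17\right) \left(-8\right) = \left(-17\right) \left(-8\right) = 136$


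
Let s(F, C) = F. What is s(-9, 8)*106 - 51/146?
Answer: -139335/146 ≈ -954.35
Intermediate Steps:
s(-9, 8)*106 - 51/146 = -9*106 - 51/146 = -954 - 51*1/146 = -954 - 51/146 = -139335/146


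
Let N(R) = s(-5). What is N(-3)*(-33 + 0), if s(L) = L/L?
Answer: -33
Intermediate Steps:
s(L) = 1
N(R) = 1
N(-3)*(-33 + 0) = 1*(-33 + 0) = 1*(-33) = -33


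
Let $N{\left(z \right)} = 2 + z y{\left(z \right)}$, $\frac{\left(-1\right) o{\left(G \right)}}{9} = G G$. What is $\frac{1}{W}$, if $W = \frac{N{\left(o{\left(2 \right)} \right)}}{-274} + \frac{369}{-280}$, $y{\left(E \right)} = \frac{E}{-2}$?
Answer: $\frac{38360}{39887} \approx 0.96172$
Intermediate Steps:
$o{\left(G \right)} = - 9 G^{2}$ ($o{\left(G \right)} = - 9 G G = - 9 G^{2}$)
$y{\left(E \right)} = - \frac{E}{2}$ ($y{\left(E \right)} = E \left(- \frac{1}{2}\right) = - \frac{E}{2}$)
$N{\left(z \right)} = 2 - \frac{z^{2}}{2}$ ($N{\left(z \right)} = 2 + z \left(- \frac{z}{2}\right) = 2 - \frac{z^{2}}{2}$)
$W = \frac{39887}{38360}$ ($W = \frac{2 - \frac{\left(- 9 \cdot 2^{2}\right)^{2}}{2}}{-274} + \frac{369}{-280} = \left(2 - \frac{\left(\left(-9\right) 4\right)^{2}}{2}\right) \left(- \frac{1}{274}\right) + 369 \left(- \frac{1}{280}\right) = \left(2 - \frac{\left(-36\right)^{2}}{2}\right) \left(- \frac{1}{274}\right) - \frac{369}{280} = \left(2 - 648\right) \left(- \frac{1}{274}\right) - \frac{369}{280} = \left(-646\right) \left(- \frac{1}{274}\right) - \frac{369}{280} = \frac{323}{137} - \frac{369}{280} = \frac{39887}{38360} \approx 1.0398$)
$\frac{1}{W} = \frac{1}{\frac{39887}{38360}} = \frac{38360}{39887}$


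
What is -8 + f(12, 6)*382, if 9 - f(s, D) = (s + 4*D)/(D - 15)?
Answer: 4958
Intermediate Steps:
f(s, D) = 9 - (s + 4*D)/(-15 + D) (f(s, D) = 9 - (s + 4*D)/(D - 15) = 9 - (s + 4*D)/(-15 + D))
-8 + f(12, 6)*382 = -8 + ((-135 - 1*12 + 5*6)/(-15 + 6))*382 = -8 + ((-135 - 12 + 30)/(-9))*382 = -8 - ⅑*(-117)*382 = -8 + 13*382 = -8 + 4966 = 4958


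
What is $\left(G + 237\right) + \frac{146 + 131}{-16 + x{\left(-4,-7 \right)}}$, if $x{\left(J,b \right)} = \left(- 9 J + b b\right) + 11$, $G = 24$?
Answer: $\frac{21157}{80} \approx 264.46$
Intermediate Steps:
$x{\left(J,b \right)} = 11 + b^{2} - 9 J$ ($x{\left(J,b \right)} = \left(- 9 J + b^{2}\right) + 11 = \left(b^{2} - 9 J\right) + 11 = 11 + b^{2} - 9 J$)
$\left(G + 237\right) + \frac{146 + 131}{-16 + x{\left(-4,-7 \right)}} = \left(24 + 237\right) + \frac{146 + 131}{-16 + \left(11 + \left(-7\right)^{2} - -36\right)} = 261 + \frac{277}{-16 + \left(11 + 49 + 36\right)} = 261 + \frac{277}{-16 + 96} = 261 + \frac{277}{80} = \frac{21157}{80}$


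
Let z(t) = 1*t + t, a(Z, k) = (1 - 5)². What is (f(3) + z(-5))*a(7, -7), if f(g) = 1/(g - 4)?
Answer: -176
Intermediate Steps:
a(Z, k) = 16 (a(Z, k) = (-4)² = 16)
z(t) = 2*t (z(t) = t + t = 2*t)
f(g) = 1/(-4 + g)
(f(3) + z(-5))*a(7, -7) = (1/(-4 + 3) + 2*(-5))*16 = (1/(-1) - 10)*16 = (-1 - 10)*16 = -11*16 = -176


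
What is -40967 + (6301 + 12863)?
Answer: -21803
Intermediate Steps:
-40967 + (6301 + 12863) = -40967 + 19164 = -21803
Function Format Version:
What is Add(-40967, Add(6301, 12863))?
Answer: -21803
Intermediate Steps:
Add(-40967, Add(6301, 12863)) = Add(-40967, 19164) = -21803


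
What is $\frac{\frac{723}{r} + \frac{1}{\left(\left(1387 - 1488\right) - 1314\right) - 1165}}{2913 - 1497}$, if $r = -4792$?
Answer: $- \frac{467533}{4376629440} \approx -0.00010682$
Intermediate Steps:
$\frac{\frac{723}{r} + \frac{1}{\left(\left(1387 - 1488\right) - 1314\right) - 1165}}{2913 - 1497} = \frac{\frac{723}{-4792} + \frac{1}{\left(\left(1387 - 1488\right) - 1314\right) - 1165}}{2913 - 1497} = \frac{723 \left(- \frac{1}{4792}\right) + \frac{1}{\left(-101 - 1314\right) - 1165}}{1416} = \left(- \frac{723}{4792} + \frac{1}{-1415 - 1165}\right) \frac{1}{1416} = \left(- \frac{723}{4792} + \frac{1}{-2580}\right) \frac{1}{1416} = \left(- \frac{723}{4792} - \frac{1}{2580}\right) \frac{1}{1416} = \left(- \frac{467533}{3090840}\right) \frac{1}{1416} = - \frac{467533}{4376629440}$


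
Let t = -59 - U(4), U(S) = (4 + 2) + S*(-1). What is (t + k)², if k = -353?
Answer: 171396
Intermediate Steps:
U(S) = 6 - S
t = -61 (t = -59 - (6 - 1*4) = -59 - (6 - 4) = -59 - 1*2 = -59 - 2 = -61)
(t + k)² = (-61 - 353)² = (-414)² = 171396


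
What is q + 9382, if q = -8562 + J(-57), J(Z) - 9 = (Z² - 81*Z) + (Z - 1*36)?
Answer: 8602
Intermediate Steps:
J(Z) = -27 + Z² - 80*Z (J(Z) = 9 + ((Z² - 81*Z) + (Z - 1*36)) = 9 + ((Z² - 81*Z) + (Z - 36)) = 9 + ((Z² - 81*Z) + (-36 + Z)) = 9 + (-36 + Z² - 80*Z) = -27 + Z² - 80*Z)
q = -780 (q = -8562 + (-27 + (-57)² - 80*(-57)) = -8562 + (-27 + 3249 + 4560) = -8562 + 7782 = -780)
q + 9382 = -780 + 9382 = 8602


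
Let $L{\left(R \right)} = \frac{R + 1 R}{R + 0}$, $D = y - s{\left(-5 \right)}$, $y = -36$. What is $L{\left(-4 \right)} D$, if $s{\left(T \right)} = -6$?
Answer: $-60$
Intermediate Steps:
$D = -30$ ($D = -36 - -6 = -36 + 6 = -30$)
$L{\left(R \right)} = 2$ ($L{\left(R \right)} = \frac{R + R}{R} = \frac{2 R}{R} = 2$)
$L{\left(-4 \right)} D = 2 \left(-30\right) = -60$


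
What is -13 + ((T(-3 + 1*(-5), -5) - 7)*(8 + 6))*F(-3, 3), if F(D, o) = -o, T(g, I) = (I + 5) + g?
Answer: 617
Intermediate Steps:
T(g, I) = 5 + I + g (T(g, I) = (5 + I) + g = 5 + I + g)
-13 + ((T(-3 + 1*(-5), -5) - 7)*(8 + 6))*F(-3, 3) = -13 + (((5 - 5 + (-3 + 1*(-5))) - 7)*(8 + 6))*(-1*3) = -13 + (((5 - 5 + (-3 - 5)) - 7)*14)*(-3) = -13 + (((5 - 5 - 8) - 7)*14)*(-3) = -13 + ((-8 - 7)*14)*(-3) = -13 - 15*14*(-3) = -13 - 210*(-3) = -13 + 630 = 617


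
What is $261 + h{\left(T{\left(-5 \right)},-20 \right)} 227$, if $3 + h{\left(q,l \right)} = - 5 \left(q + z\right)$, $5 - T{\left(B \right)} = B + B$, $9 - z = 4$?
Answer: $-23120$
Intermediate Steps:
$z = 5$ ($z = 9 - 4 = 5$)
$T{\left(B \right)} = 5 - 2 B$ ($T{\left(B \right)} = 5 - \left(B + B\right) = 5 - 2 B$)
$h{\left(q,l \right)} = -28 - 5 q$ ($h{\left(q,l \right)} = -3 - 5 \left(q + 5\right) = -3 - 5 \left(5 + q\right) = -3 - \left(25 + 5 q\right) = -28 - 5 q$)
$261 + h{\left(T{\left(-5 \right)},-20 \right)} 227 = 261 + \left(-28 - 5 \left(5 - -10\right)\right) 227 = 261 + \left(-28 - 5 \left(5 + 10\right)\right) 227 = 261 + \left(-28 - 75\right) 227 = 261 - 23381 = -23120$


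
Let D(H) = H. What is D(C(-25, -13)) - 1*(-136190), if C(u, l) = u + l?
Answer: 136152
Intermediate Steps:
C(u, l) = l + u
D(C(-25, -13)) - 1*(-136190) = (-13 - 25) - 1*(-136190) = -38 + 136190 = 136152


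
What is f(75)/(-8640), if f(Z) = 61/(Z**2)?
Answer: -61/48600000 ≈ -1.2551e-6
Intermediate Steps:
f(Z) = 61/Z**2
f(75)/(-8640) = (61/75**2)/(-8640) = (61*(1/5625))*(-1/8640) = (61/5625)*(-1/8640) = -61/48600000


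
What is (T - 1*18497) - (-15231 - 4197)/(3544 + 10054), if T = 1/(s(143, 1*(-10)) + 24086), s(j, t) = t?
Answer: -232891571905/12591748 ≈ -18496.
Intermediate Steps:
T = 1/24076 (T = 1/(1*(-10) + 24086) = 1/(-10 + 24086) = 1/24076 ≈ 4.1535e-5)
(T - 1*18497) - (-15231 - 4197)/(3544 + 10054) = (1/24076 - 1*18497) - (-15231 - 4197)/(3544 + 10054) = (1/24076 - 18497) - (-19428)/13598 = -445333771/24076 - (-19428)/13598 = -445333771/24076 - 1*(-9714/6799) = -445333771/24076 + 9714/6799 = -232891571905/12591748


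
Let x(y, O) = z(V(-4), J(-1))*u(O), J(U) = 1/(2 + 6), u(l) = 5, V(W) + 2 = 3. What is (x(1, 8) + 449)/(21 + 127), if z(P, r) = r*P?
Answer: 3597/1184 ≈ 3.0380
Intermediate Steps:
V(W) = 1 (V(W) = -2 + 3 = 1)
J(U) = ⅛ (J(U) = 1/8 = ⅛)
z(P, r) = P*r
x(y, O) = 5/8 (x(y, O) = (1*(⅛))*5 = (⅛)*5 = 5/8)
(x(1, 8) + 449)/(21 + 127) = (5/8 + 449)/(21 + 127) = (3597/8)/148 = (3597/8)*(1/148) = 3597/1184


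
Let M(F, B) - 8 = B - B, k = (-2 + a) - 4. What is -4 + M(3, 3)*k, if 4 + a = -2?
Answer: -100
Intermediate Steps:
a = -6 (a = -4 - 2 = -6)
k = -12 (k = (-2 - 6) - 4 = -8 - 4 = -12)
M(F, B) = 8 (M(F, B) = 8 + (B - B) = 8 + 0 = 8)
-4 + M(3, 3)*k = -4 + 8*(-12) = -4 - 96 = -100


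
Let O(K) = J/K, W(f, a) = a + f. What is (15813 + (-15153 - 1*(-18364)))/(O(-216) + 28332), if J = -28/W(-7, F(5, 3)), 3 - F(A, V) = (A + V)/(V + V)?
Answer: 5478912/8159609 ≈ 0.67147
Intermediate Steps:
F(A, V) = 3 - (A + V)/(2*V) (F(A, V) = 3 - (A + V)/(V + V) = 3 - (A + V)/(2*V))
J = 21/4 (J = -28/((1/2)*(-1*5 + 5*3)/3 - 7) = -28/((1/2)*(1/3)*(-5 + 15) - 7) = -28/((1/2)*(1/3)*10 - 7) = -28/(5/3 - 7) = -28/(-16/3) = -28*(-3/16) = 21/4 ≈ 5.2500)
O(K) = 21/(4*K)
(15813 + (-15153 - 1*(-18364)))/(O(-216) + 28332) = (15813 + (-15153 - 1*(-18364)))/((21/4)/(-216) + 28332) = (15813 + (-15153 + 18364))/((21/4)*(-1/216) + 28332) = (15813 + 3211)/(-7/288 + 28332) = 19024/(8159609/288) = 19024*(288/8159609) = 5478912/8159609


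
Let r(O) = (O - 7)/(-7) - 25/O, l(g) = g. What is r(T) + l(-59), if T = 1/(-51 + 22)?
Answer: 135402/203 ≈ 667.00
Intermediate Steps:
T = -1/29 (T = 1/(-29) = -1/29 ≈ -0.034483)
r(O) = 1 - 25/O - O/7 (r(O) = (-7 + O)*(-⅐) - 25/O = (1 - O/7) - 25/O = 1 - 25/O - O/7)
r(T) + l(-59) = (1 - 25/(-1/29) - ⅐*(-1/29)) - 59 = (1 - 25*(-29) + 1/203) - 59 = (1 + 725 + 1/203) - 59 = 147379/203 - 59 = 135402/203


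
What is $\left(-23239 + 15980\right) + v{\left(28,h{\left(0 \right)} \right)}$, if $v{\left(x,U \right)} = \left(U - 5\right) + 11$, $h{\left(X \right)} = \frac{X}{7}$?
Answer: $-7253$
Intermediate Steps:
$h{\left(X \right)} = \frac{X}{7}$ ($h{\left(X \right)} = X \frac{1}{7} = \frac{X}{7}$)
$v{\left(x,U \right)} = 6 + U$ ($v{\left(x,U \right)} = \left(-5 + U\right) + 11 = 6 + U$)
$\left(-23239 + 15980\right) + v{\left(28,h{\left(0 \right)} \right)} = \left(-23239 + 15980\right) + \left(6 + \frac{1}{7} \cdot 0\right) = -7259 + \left(6 + 0\right) = -7259 + 6 = -7253$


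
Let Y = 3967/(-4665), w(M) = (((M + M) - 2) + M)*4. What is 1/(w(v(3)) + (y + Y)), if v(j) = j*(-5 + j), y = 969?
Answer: 4665/4143218 ≈ 0.0011259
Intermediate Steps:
w(M) = -8 + 12*M (w(M) = ((2*M - 2) + M)*4 = ((-2 + 2*M) + M)*4 = (-2 + 3*M)*4 = -8 + 12*M)
Y = -3967/4665 (Y = 3967*(-1/4665) = -3967/4665 ≈ -0.85038)
1/(w(v(3)) + (y + Y)) = 1/((-8 + 12*(3*(-5 + 3))) + (969 - 3967/4665)) = 1/((-8 + 12*(3*(-2))) + 4516418/4665) = 1/((-8 + 12*(-6)) + 4516418/4665) = 1/((-8 - 72) + 4516418/4665) = 1/(-80 + 4516418/4665) = 1/(4143218/4665) = 4665/4143218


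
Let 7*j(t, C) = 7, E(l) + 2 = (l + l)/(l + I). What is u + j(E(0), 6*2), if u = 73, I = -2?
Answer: 74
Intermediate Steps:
E(l) = -2 + 2*l/(-2 + l) (E(l) = -2 + (l + l)/(l - 2) = -2 + (2*l)/(-2 + l) = -2 + 2*l/(-2 + l))
j(t, C) = 1 (j(t, C) = (⅐)*7 = 1)
u + j(E(0), 6*2) = 73 + 1 = 74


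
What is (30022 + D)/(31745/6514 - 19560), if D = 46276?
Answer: -497005172/127382095 ≈ -3.9017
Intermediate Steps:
(30022 + D)/(31745/6514 - 19560) = (30022 + 46276)/(31745/6514 - 19560) = 76298/(31745*(1/6514) - 19560) = 76298/(31745/6514 - 19560) = 76298/(-127382095/6514) = 76298*(-6514/127382095) = -497005172/127382095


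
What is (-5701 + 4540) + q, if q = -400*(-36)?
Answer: 13239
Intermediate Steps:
q = 14400
(-5701 + 4540) + q = (-5701 + 4540) + 14400 = -1161 + 14400 = 13239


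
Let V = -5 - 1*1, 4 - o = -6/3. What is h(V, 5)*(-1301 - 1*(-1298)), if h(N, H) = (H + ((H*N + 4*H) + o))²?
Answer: -3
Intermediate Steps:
o = 6 (o = 4 - (-1)*6/3 = 4 - (-1)*6*(⅓) = 4 - (-1)*2 = 4 - 1*(-2) = 4 + 2 = 6)
V = -6 (V = -5 - 1 = -6)
h(N, H) = (6 + 5*H + H*N)² (h(N, H) = (H + ((H*N + 4*H) + 6))² = (H + ((4*H + H*N) + 6))² = (H + (6 + 4*H + H*N))² = (6 + 5*H + H*N)²)
h(V, 5)*(-1301 - 1*(-1298)) = (6 + 5*5 + 5*(-6))²*(-1301 - 1*(-1298)) = (6 + 25 - 30)²*(-1301 + 1298) = 1²*(-3) = 1*(-3) = -3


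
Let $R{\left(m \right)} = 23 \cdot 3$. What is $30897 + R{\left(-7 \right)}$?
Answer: $30966$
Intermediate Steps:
$R{\left(m \right)} = 69$
$30897 + R{\left(-7 \right)} = 30897 + 69 = 30966$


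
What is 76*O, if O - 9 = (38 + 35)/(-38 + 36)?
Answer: -2090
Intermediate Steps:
O = -55/2 (O = 9 + (38 + 35)/(-38 + 36) = 9 + 73/(-2) = 9 + 73*(-½) = 9 - 73/2 = -55/2 ≈ -27.500)
76*O = 76*(-55/2) = -2090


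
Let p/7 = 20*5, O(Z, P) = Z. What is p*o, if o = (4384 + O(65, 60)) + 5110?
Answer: 6691300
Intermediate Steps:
p = 700 (p = 7*(20*5) = 7*100 = 700)
o = 9559 (o = (4384 + 65) + 5110 = 4449 + 5110 = 9559)
p*o = 700*9559 = 6691300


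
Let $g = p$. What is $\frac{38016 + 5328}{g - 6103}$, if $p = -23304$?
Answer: $- \frac{6192}{4201} \approx -1.4739$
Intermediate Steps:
$g = -23304$
$\frac{38016 + 5328}{g - 6103} = \frac{38016 + 5328}{-23304 - 6103} = \frac{43344}{-29407} = 43344 \left(- \frac{1}{29407}\right) = - \frac{6192}{4201}$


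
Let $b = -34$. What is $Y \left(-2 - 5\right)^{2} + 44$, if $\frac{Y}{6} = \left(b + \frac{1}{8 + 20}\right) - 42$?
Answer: $- \frac{44579}{2} \approx -22290.0$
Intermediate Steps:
$Y = - \frac{6381}{14}$ ($Y = 6 \left(\left(-34 + \frac{1}{8 + 20}\right) - 42\right) = 6 \left(\left(-34 + \frac{1}{28}\right) - 42\right) = 6 \left(- \frac{951}{28} - 42\right) = 6 \left(- \frac{2127}{28}\right) = - \frac{6381}{14} \approx -455.79$)
$Y \left(-2 - 5\right)^{2} + 44 = - \frac{6381 \left(-2 - 5\right)^{2}}{14} + 44 = - \frac{6381 \left(-7\right)^{2}}{14} + 44 = \left(- \frac{6381}{14}\right) 49 + 44 = - \frac{44667}{2} + 44 = - \frac{44579}{2}$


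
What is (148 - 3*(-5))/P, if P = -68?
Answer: -163/68 ≈ -2.3971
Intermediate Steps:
(148 - 3*(-5))/P = (148 - 3*(-5))/(-68) = (148 + 15)*(-1/68) = 163*(-1/68) = -163/68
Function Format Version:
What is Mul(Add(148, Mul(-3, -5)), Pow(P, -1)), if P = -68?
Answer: Rational(-163, 68) ≈ -2.3971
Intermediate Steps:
Mul(Add(148, Mul(-3, -5)), Pow(P, -1)) = Mul(Add(148, Mul(-3, -5)), Pow(-68, -1)) = Mul(Add(148, 15), Rational(-1, 68)) = Mul(163, Rational(-1, 68)) = Rational(-163, 68)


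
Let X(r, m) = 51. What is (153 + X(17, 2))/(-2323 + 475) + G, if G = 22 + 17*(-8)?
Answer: -17573/154 ≈ -114.11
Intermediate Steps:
G = -114 (G = 22 - 136 = -114)
(153 + X(17, 2))/(-2323 + 475) + G = (153 + 51)/(-2323 + 475) - 114 = 204/(-1848) - 114 = 204*(-1/1848) - 114 = -17/154 - 114 = -17573/154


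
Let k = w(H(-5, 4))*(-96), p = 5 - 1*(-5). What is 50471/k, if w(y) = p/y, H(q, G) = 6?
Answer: -50471/160 ≈ -315.44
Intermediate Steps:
p = 10 (p = 5 + 5 = 10)
w(y) = 10/y
k = -160 (k = (10/6)*(-96) = (10*(⅙))*(-96) = (5/3)*(-96) = -160)
50471/k = 50471/(-160) = 50471*(-1/160) = -50471/160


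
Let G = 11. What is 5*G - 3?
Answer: 52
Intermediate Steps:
5*G - 3 = 5*11 - 3 = 55 - 3 = 52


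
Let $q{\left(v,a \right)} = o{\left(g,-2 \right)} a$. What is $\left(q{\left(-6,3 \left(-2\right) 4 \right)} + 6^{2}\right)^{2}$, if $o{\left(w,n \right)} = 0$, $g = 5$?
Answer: $1296$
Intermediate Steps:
$q{\left(v,a \right)} = 0$ ($q{\left(v,a \right)} = 0 a = 0$)
$\left(q{\left(-6,3 \left(-2\right) 4 \right)} + 6^{2}\right)^{2} = \left(0 + 6^{2}\right)^{2} = \left(0 + 36\right)^{2} = 36^{2} = 1296$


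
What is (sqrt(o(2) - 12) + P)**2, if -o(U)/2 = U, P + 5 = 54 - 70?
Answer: 425 - 168*I ≈ 425.0 - 168.0*I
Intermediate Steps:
P = -21 (P = -5 + (54 - 70) = -5 - 16 = -21)
o(U) = -2*U
(sqrt(o(2) - 12) + P)**2 = (sqrt(-2*2 - 12) - 21)**2 = (sqrt(-4 - 12) - 21)**2 = (sqrt(-16) - 21)**2 = (4*I - 21)**2 = (-21 + 4*I)**2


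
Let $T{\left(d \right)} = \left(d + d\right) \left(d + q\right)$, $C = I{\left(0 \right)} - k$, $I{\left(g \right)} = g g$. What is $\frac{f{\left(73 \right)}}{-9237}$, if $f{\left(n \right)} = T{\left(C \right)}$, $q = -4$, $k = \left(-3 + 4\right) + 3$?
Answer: $- \frac{64}{9237} \approx -0.0069287$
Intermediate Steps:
$k = 4$ ($k = 1 + 3 = 4$)
$I{\left(g \right)} = g^{2}$
$C = -4$ ($C = 0^{2} - 4 = 0 - 4 = -4$)
$T{\left(d \right)} = 2 d \left(-4 + d\right)$ ($T{\left(d \right)} = \left(d + d\right) \left(d - 4\right) = 2 d \left(-4 + d\right)$)
$f{\left(n \right)} = 64$ ($f{\left(n \right)} = 2 \left(-4\right) \left(-4 - 4\right) = 2 \left(-4\right) \left(-8\right) = 64$)
$\frac{f{\left(73 \right)}}{-9237} = \frac{64}{-9237} = 64 \left(- \frac{1}{9237}\right) = - \frac{64}{9237}$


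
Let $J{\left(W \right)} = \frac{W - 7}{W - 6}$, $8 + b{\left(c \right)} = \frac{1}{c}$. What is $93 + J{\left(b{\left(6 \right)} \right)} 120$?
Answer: $\frac{18399}{83} \approx 221.67$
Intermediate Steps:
$b{\left(c \right)} = -8 + \frac{1}{c}$
$J{\left(W \right)} = \frac{-7 + W}{-6 + W}$
$93 + J{\left(b{\left(6 \right)} \right)} 120 = 93 + \frac{-7 - \left(8 - \frac{1}{6}\right)}{-6 - \left(8 - \frac{1}{6}\right)} 120 = 93 + \frac{-7 + \left(-8 + \frac{1}{6}\right)}{-6 + \left(-8 + \frac{1}{6}\right)} 120 = 93 + \frac{-7 - \frac{47}{6}}{-6 - \frac{47}{6}} \cdot 120 = 93 + \frac{1}{- \frac{83}{6}} \left(- \frac{89}{6}\right) 120 = 93 + \left(- \frac{6}{83}\right) \left(- \frac{89}{6}\right) 120 = 93 + \frac{89}{83} \cdot 120 = 93 + \frac{10680}{83} = \frac{18399}{83}$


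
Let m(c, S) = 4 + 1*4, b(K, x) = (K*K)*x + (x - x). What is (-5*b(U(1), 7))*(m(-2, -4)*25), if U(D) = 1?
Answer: -7000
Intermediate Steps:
b(K, x) = x*K**2 (b(K, x) = K**2*x + 0 = x*K**2 + 0 = x*K**2)
m(c, S) = 8 (m(c, S) = 4 + 4 = 8)
(-5*b(U(1), 7))*(m(-2, -4)*25) = (-35*1**2)*(8*25) = -35*200 = -7000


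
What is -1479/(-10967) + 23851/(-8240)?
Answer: -249386957/90368080 ≈ -2.7597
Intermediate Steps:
-1479/(-10967) + 23851/(-8240) = -1479*(-1/10967) + 23851*(-1/8240) = 1479/10967 - 23851/8240 = -249386957/90368080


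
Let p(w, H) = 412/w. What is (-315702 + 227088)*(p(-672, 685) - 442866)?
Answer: 1098837097479/28 ≈ 3.9244e+10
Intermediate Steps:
(-315702 + 227088)*(p(-672, 685) - 442866) = (-315702 + 227088)*(412/(-672) - 442866) = -88614*(412*(-1/672) - 442866) = -88614*(-103/168 - 442866) = -88614*(-74401591/168) = 1098837097479/28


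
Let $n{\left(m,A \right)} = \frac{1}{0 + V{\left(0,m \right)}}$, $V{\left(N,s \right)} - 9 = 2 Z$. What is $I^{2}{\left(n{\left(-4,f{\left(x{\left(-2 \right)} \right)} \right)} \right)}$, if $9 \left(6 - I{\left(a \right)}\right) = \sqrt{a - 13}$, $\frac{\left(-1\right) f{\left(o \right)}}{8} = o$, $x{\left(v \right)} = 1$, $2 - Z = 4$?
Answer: $\frac{14516}{405} - \frac{32 i \sqrt{5}}{15} \approx 35.842 - 4.7703 i$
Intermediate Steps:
$Z = -2$ ($Z = 2 - 4 = -2$)
$V{\left(N,s \right)} = 5$ ($V{\left(N,s \right)} = 9 + 2 \left(-2\right) = 9 - 4 = 5$)
$f{\left(o \right)} = - 8 o$
$n{\left(m,A \right)} = \frac{1}{5}$ ($n{\left(m,A \right)} = \frac{1}{0 + 5} = \frac{1}{5}$)
$I{\left(a \right)} = 6 - \frac{\sqrt{-13 + a}}{9}$ ($I{\left(a \right)} = 6 - \frac{\sqrt{a - 13}}{9} = 6 - \frac{\sqrt{-13 + a}}{9}$)
$I^{2}{\left(n{\left(-4,f{\left(x{\left(-2 \right)} \right)} \right)} \right)} = \left(6 - \frac{\sqrt{-13 + \frac{1}{5}}}{9}\right)^{2} = \left(6 - \frac{\sqrt{- \frac{64}{5}}}{9}\right)^{2} = \left(6 - \frac{\frac{8}{5} i \sqrt{5}}{9}\right)^{2} = \left(6 - \frac{8 i \sqrt{5}}{45}\right)^{2}$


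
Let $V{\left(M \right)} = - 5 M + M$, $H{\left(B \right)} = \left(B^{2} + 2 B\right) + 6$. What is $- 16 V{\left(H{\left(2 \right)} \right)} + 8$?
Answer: $904$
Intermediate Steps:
$H{\left(B \right)} = 6 + B^{2} + 2 B$
$V{\left(M \right)} = - 4 M$
$- 16 V{\left(H{\left(2 \right)} \right)} + 8 = - 16 \left(- 4 \left(6 + 2^{2} + 2 \cdot 2\right)\right) + 8 = - 16 \left(- 4 \left(6 + 4 + 4\right)\right) + 8 = - 16 \left(\left(-4\right) 14\right) + 8 = \left(-16\right) \left(-56\right) + 8 = 896 + 8 = 904$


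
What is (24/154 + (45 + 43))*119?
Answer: 115396/11 ≈ 10491.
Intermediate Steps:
(24/154 + (45 + 43))*119 = (24*(1/154) + 88)*119 = (12/77 + 88)*119 = (6788/77)*119 = 115396/11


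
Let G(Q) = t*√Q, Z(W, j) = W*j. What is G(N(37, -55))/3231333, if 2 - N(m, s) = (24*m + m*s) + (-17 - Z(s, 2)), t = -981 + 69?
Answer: -1216*√66/1077111 ≈ -0.0091716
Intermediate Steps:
t = -912
N(m, s) = 19 - 24*m + 2*s - m*s (N(m, s) = 2 - ((24*m + m*s) + (-17 - s*2)) = 2 - ((24*m + m*s) + (-17 - 2*s)) = 2 - (-17 - 2*s + 24*m + m*s) = 2 + (17 - 24*m + 2*s - m*s) = 19 - 24*m + 2*s - m*s)
G(Q) = -912*√Q
G(N(37, -55))/3231333 = -912*√(19 - 24*37 + 2*(-55) - 1*37*(-55))/3231333 = -912*√(19 - 888 - 110 + 2035)*(1/3231333) = -3648*√66*(1/3231333) = -1216*√66/1077111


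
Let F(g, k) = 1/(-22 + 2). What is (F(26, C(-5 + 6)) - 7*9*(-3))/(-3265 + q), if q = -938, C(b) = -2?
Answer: -3779/84060 ≈ -0.044956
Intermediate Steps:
F(g, k) = -1/20 (F(g, k) = 1/(-20) = -1/20)
(F(26, C(-5 + 6)) - 7*9*(-3))/(-3265 + q) = (-1/20 - 7*9*(-3))/(-3265 - 938) = (-1/20 - 63*(-3))/(-4203) = (-1/20 + 189)*(-1/4203) = (3779/20)*(-1/4203) = -3779/84060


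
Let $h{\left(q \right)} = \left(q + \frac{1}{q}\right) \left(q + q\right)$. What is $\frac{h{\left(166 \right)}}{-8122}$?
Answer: $- \frac{27557}{4061} \approx -6.7858$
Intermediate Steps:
$h{\left(q \right)} = 2 q \left(q + \frac{1}{q}\right)$ ($h{\left(q \right)} = \left(q + \frac{1}{q}\right) 2 q = 2 q \left(q + \frac{1}{q}\right)$)
$\frac{h{\left(166 \right)}}{-8122} = \frac{2 + 2 \cdot 166^{2}}{-8122} = \left(2 + 2 \cdot 27556\right) \left(- \frac{1}{8122}\right) = \left(2 + 55112\right) \left(- \frac{1}{8122}\right) = 55114 \left(- \frac{1}{8122}\right) = - \frac{27557}{4061}$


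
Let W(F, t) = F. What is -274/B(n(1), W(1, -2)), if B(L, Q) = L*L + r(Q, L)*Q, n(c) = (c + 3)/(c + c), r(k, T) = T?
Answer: -137/3 ≈ -45.667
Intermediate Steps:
n(c) = (3 + c)/(2*c) (n(c) = (3 + c)/((2*c)) = (3 + c)*(1/(2*c)) = (3 + c)/(2*c))
B(L, Q) = L² + L*Q (B(L, Q) = L*L + L*Q = L² + L*Q)
-274/B(n(1), W(1, -2)) = -274*2/((3 + 1)*((½)*(3 + 1)/1 + 1)) = -274*1/(2*((½)*1*4 + 1)) = -274*1/(2*(2 + 1)) = -274/(2*3) = -274/6 = -274*⅙ = -137/3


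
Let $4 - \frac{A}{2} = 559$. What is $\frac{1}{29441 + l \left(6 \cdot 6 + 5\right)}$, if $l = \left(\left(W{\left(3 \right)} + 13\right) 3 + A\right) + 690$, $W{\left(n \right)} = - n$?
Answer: $\frac{1}{13451} \approx 7.4344 \cdot 10^{-5}$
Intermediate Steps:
$A = -1110$ ($A = 8 - 1118 = -1110$)
$l = -390$ ($l = \left(\left(\left(-1\right) 3 + 13\right) 3 - 1110\right) + 690 = \left(\left(-3 + 13\right) 3 - 1110\right) + 690 = \left(10 \cdot 3 - 1110\right) + 690 = \left(30 - 1110\right) + 690 = -1080 + 690 = -390$)
$\frac{1}{29441 + l \left(6 \cdot 6 + 5\right)} = \frac{1}{29441 - 390 \left(6 \cdot 6 + 5\right)} = \frac{1}{29441 - 390 \left(36 + 5\right)} = \frac{1}{29441 - 15990} = \frac{1}{13451}$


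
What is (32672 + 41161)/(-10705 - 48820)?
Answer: -73833/59525 ≈ -1.2404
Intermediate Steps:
(32672 + 41161)/(-10705 - 48820) = 73833/(-59525) = 73833*(-1/59525) = -73833/59525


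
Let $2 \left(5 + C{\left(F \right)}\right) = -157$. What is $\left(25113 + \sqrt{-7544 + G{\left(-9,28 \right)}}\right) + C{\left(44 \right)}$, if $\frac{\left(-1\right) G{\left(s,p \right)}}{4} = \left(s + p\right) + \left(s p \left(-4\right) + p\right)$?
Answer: $\frac{50059}{2} + 2 i \sqrt{2941} \approx 25030.0 + 108.46 i$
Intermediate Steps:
$C{\left(F \right)} = - \frac{167}{2}$ ($C{\left(F \right)} = -5 + \frac{1}{2} \left(-157\right) = -5 - \frac{157}{2} = - \frac{167}{2}$)
$G{\left(s,p \right)} = - 8 p - 4 s + 16 p s$ ($G{\left(s,p \right)} = - 4 \left(\left(s + p\right) + \left(s p \left(-4\right) + p\right)\right) = - 4 \left(\left(p + s\right) + \left(p s \left(-4\right) + p\right)\right) = - 4 \left(\left(p + s\right) - \left(- p + 4 p s\right)\right) = - 4 \left(s + 2 p - 4 p s\right) = - 8 p - 4 s + 16 p s$)
$\left(25113 + \sqrt{-7544 + G{\left(-9,28 \right)}}\right) + C{\left(44 \right)} = \left(25113 + \sqrt{-7544 - \left(188 + 4032\right)}\right) - \frac{167}{2} = \left(25113 + \sqrt{-7544 - 4220}\right) - \frac{167}{2} = \left(25113 + \sqrt{-11764}\right) - \frac{167}{2} = \left(25113 + 2 i \sqrt{2941}\right) - \frac{167}{2} = \frac{50059}{2} + 2 i \sqrt{2941}$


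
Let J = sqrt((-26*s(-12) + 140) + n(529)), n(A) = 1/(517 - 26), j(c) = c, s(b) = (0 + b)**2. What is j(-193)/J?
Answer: 193*I*sqrt(868855433)/1769563 ≈ 3.2149*I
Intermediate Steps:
s(b) = b**2
n(A) = 1/491
J = I*sqrt(868855433)/491 (J = sqrt((-26*(-12)**2 + 140) + 1/491) = sqrt((-26*144 + 140) + 1/491) = sqrt((-3744 + 140) + 1/491) = sqrt(-3604 + 1/491) = sqrt(-1769563/491) = I*sqrt(868855433)/491 ≈ 60.033*I)
j(-193)/J = -193*(-I*sqrt(868855433)/1769563) = -(-193)*I*sqrt(868855433)/1769563 = 193*I*sqrt(868855433)/1769563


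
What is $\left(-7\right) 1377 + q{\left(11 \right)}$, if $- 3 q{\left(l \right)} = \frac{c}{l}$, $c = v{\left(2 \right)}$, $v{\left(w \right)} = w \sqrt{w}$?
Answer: $-9639 - \frac{2 \sqrt{2}}{33} \approx -9639.1$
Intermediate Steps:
$v{\left(w \right)} = w^{\frac{3}{2}}$
$c = 2 \sqrt{2}$ ($c = 2^{\frac{3}{2}} = 2 \sqrt{2} \approx 2.8284$)
$q{\left(l \right)} = - \frac{2 \sqrt{2}}{3 l}$ ($q{\left(l \right)} = - \frac{2 \sqrt{2} \frac{1}{l}}{3} = - \frac{2 \sqrt{2}}{3 l}$)
$\left(-7\right) 1377 + q{\left(11 \right)} = \left(-7\right) 1377 - \frac{2 \sqrt{2}}{3 \cdot 11} = -9639 - \frac{2}{3} \sqrt{2} \cdot \frac{1}{11} = -9639 - \frac{2 \sqrt{2}}{33}$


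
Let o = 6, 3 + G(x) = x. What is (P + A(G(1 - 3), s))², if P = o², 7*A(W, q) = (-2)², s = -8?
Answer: 65536/49 ≈ 1337.5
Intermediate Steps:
G(x) = -3 + x
A(W, q) = 4/7 (A(W, q) = (⅐)*(-2)² = (⅐)*4 = 4/7)
P = 36 (P = 6² = 36)
(P + A(G(1 - 3), s))² = (36 + 4/7)² = (256/7)² = 65536/49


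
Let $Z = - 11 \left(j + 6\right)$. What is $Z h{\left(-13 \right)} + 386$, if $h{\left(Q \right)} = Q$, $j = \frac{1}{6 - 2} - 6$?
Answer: $\frac{1687}{4} \approx 421.75$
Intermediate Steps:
$j = - \frac{23}{4}$ ($j = \frac{1}{4} - 6 = - \frac{23}{4} \approx -5.75$)
$Z = - \frac{11}{4}$ ($Z = - 11 \left(- \frac{23}{4} + 6\right) = \left(-11\right) \frac{1}{4} = - \frac{11}{4} \approx -2.75$)
$Z h{\left(-13 \right)} + 386 = \left(- \frac{11}{4}\right) \left(-13\right) + 386 = \frac{143}{4} + 386 = \frac{1687}{4}$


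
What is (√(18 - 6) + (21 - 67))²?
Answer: 2128 - 184*√3 ≈ 1809.3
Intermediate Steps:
(√(18 - 6) + (21 - 67))² = (√12 - 46)² = (2*√3 - 46)² = (-46 + 2*√3)²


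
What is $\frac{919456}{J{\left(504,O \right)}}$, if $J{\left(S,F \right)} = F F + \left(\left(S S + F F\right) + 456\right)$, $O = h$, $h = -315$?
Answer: $\frac{459728}{226461} \approx 2.0301$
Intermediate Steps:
$O = -315$
$J{\left(S,F \right)} = 456 + S^{2} + 2 F^{2}$ ($J{\left(S,F \right)} = F^{2} + \left(\left(S^{2} + F^{2}\right) + 456\right) = F^{2} + \left(\left(F^{2} + S^{2}\right) + 456\right) = F^{2} + \left(456 + F^{2} + S^{2}\right) = 456 + S^{2} + 2 F^{2}$)
$\frac{919456}{J{\left(504,O \right)}} = \frac{919456}{456 + 504^{2} + 2 \left(-315\right)^{2}} = \frac{919456}{456 + 254016 + 2 \cdot 99225} = \frac{919456}{456 + 254016 + 198450} = \frac{919456}{452922} = 919456 \cdot \frac{1}{452922} = \frac{459728}{226461}$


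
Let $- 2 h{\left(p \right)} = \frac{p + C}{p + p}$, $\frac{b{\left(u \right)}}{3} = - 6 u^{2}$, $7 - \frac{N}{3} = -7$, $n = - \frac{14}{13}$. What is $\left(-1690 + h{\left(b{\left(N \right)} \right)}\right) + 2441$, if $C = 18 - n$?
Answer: $\frac{77472911}{103194} \approx 750.75$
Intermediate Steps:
$n = - \frac{14}{13}$ ($n = \left(-14\right) \frac{1}{13} = - \frac{14}{13} \approx -1.0769$)
$N = 42$ ($N = 21 - -21 = 21 + 21 = 42$)
$b{\left(u \right)} = - 18 u^{2}$ ($b{\left(u \right)} = 3 \left(- 6 u^{2}\right) = - 18 u^{2}$)
$C = \frac{248}{13}$ ($C = 18 - - \frac{14}{13} = 18 + \frac{14}{13} = \frac{248}{13} \approx 19.077$)
$h{\left(p \right)} = - \frac{\frac{248}{13} + p}{4 p}$ ($h{\left(p \right)} = - \frac{\left(p + \frac{248}{13}\right) \frac{1}{p + p}}{2} = - \frac{\left(\frac{248}{13} + p\right) \frac{1}{2 p}}{2} = - \frac{\frac{1}{2} \frac{1}{p} \left(\frac{248}{13} + p\right)}{2} = - \frac{\frac{248}{13} + p}{4 p}$)
$\left(-1690 + h{\left(b{\left(N \right)} \right)}\right) + 2441 = \left(-1690 + \frac{-248 - 13 \left(- 18 \cdot 42^{2}\right)}{52 \left(- 18 \cdot 42^{2}\right)}\right) + 2441 = \left(-1690 + \frac{-248 - 13 \left(\left(-18\right) 1764\right)}{52 \left(\left(-18\right) 1764\right)}\right) + 2441 = \left(-1690 + \frac{-248 - -412776}{52 \left(-31752\right)}\right) + 2441 = \left(-1690 + \frac{1}{52} \left(- \frac{1}{31752}\right) \left(-248 + 412776\right)\right) + 2441 = \left(-1690 + \frac{1}{52} \left(- \frac{1}{31752}\right) 412528\right) + 2441 = \left(-1690 - \frac{25783}{103194}\right) + 2441 = - \frac{174423643}{103194} + 2441 = \frac{77472911}{103194}$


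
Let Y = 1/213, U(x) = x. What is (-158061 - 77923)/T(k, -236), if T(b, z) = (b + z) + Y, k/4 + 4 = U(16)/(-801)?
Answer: 1917235152/2047967 ≈ 936.17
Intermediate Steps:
Y = 1/213 ≈ 0.0046948
k = -12880/801 (k = -16 + 4*(16/(-801)) = -16 + 4*(16*(-1/801)) = -16 + 4*(-16/801) = -16 - 64/801 = -12880/801 ≈ -16.080)
T(b, z) = 1/213 + b + z (T(b, z) = (b + z) + 1/213 = 1/213 + b + z)
(-158061 - 77923)/T(k, -236) = (-158061 - 77923)/(1/213 - 12880/801 - 236) = -235984/(-14335769/56871) = -235984*(-56871/14335769) = 1917235152/2047967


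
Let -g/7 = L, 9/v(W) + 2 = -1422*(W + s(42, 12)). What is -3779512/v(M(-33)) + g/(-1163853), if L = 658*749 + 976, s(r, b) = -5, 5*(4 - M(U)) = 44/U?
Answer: -2543481800510386/5819265 ≈ -4.3708e+8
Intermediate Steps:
M(U) = 4 - 44/(5*U)
L = 493818 (L = 492842 + 976 = 493818)
v(W) = 9/(7108 - 1422*W) (v(W) = 9/(-2 - 1422*(W - 5)) = 9/(-2 - 1422*(-5 + W)) = 9/(-2 + (7110 - 1422*W)) = 9/(7108 - 1422*W))
g = -3456726 (g = -7*493818 = -3456726)
-3779512/v(M(-33)) + g/(-1163853) = -(26864771296/9 - 597162896*(4 - 44/5/(-33))) - 3456726/(-1163853) = -(26864771296/9 - 597162896*(4 - 44/5*(-1/33))) - 3456726*(-1/1163853) = -(26864771296/9 - 597162896*(4 + 4/15)) + 1152242/387951 = -3779512/((-9/(-7108 + 1422*(64/15)))) + 1152242/387951 = -3779512/((-9/(-7108 + 30336/5))) + 1152242/387951 = -3779512/((-9/(-5204/5))) + 1152242/387951 = -3779512/((-9*(-5/5204))) + 1152242/387951 = -3779512/45/5204 + 1152242/387951 = -3779512*5204/45 + 1152242/387951 = -19668580448/45 + 1152242/387951 = -2543481800510386/5819265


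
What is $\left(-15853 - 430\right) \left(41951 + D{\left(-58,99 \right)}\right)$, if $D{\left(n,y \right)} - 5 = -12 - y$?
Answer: $-681362135$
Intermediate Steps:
$D{\left(n,y \right)} = -7 - y$ ($D{\left(n,y \right)} = 5 - \left(12 + y\right) = -7 - y$)
$\left(-15853 - 430\right) \left(41951 + D{\left(-58,99 \right)}\right) = \left(-15853 - 430\right) \left(41951 - 106\right) = - 16283 \left(41951 - 106\right) = \left(-16283\right) 41845 = -681362135$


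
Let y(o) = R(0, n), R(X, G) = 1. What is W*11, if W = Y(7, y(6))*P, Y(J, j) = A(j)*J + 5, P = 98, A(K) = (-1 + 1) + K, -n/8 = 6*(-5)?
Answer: 12936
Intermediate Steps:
n = 240 (n = -48*(-5) = -8*(-30) = 240)
A(K) = K (A(K) = 0 + K = K)
y(o) = 1
Y(J, j) = 5 + J*j (Y(J, j) = j*J + 5 = J*j + 5 = 5 + J*j)
W = 1176 (W = (5 + 7*1)*98 = (5 + 7)*98 = 12*98 = 1176)
W*11 = 1176*11 = 12936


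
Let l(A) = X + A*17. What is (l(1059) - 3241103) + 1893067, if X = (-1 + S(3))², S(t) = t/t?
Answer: -1330033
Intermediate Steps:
S(t) = 1
X = 0 (X = (-1 + 1)² = 0² = 0)
l(A) = 17*A (l(A) = 0 + A*17 = 0 + 17*A = 17*A)
(l(1059) - 3241103) + 1893067 = (17*1059 - 3241103) + 1893067 = (18003 - 3241103) + 1893067 = -3223100 + 1893067 = -1330033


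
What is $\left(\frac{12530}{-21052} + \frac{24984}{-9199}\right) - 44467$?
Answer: $- \frac{4306001260077}{96828674} \approx -44470.0$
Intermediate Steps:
$\left(\frac{12530}{-21052} + \frac{24984}{-9199}\right) - 44467 = \left(12530 \left(- \frac{1}{21052}\right) + 24984 \left(- \frac{1}{9199}\right)\right) - 44467 = \left(- \frac{6265}{10526} - \frac{24984}{9199}\right) - 44467 = - \frac{320613319}{96828674} - 44467 = - \frac{4306001260077}{96828674}$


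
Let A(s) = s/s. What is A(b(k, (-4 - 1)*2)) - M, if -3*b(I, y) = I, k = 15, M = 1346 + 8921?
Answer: -10266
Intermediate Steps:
M = 10267
b(I, y) = -I/3
A(s) = 1
A(b(k, (-4 - 1)*2)) - M = 1 - 1*10267 = 1 - 10267 = -10266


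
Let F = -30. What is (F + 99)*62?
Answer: 4278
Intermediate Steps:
(F + 99)*62 = (-30 + 99)*62 = 69*62 = 4278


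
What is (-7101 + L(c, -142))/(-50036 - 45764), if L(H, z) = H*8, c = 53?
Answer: 6677/95800 ≈ 0.069697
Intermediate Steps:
L(H, z) = 8*H
(-7101 + L(c, -142))/(-50036 - 45764) = (-7101 + 8*53)/(-50036 - 45764) = (-7101 + 424)/(-95800) = -6677*(-1/95800) = 6677/95800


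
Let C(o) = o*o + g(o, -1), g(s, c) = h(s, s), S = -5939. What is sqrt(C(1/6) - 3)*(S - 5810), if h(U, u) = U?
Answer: -11749*I*sqrt(101)/6 ≈ -19679.0*I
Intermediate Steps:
g(s, c) = s
C(o) = o + o**2 (C(o) = o*o + o = o**2 + o = o + o**2)
sqrt(C(1/6) - 3)*(S - 5810) = sqrt((1 + 1/6)/6 - 3)*(-5939 - 5810) = sqrt((1 + 1/6)/6 - 3)*(-11749) = sqrt((1/6)*(7/6) - 3)*(-11749) = sqrt(7/36 - 3)*(-11749) = sqrt(-101/36)*(-11749) = (I*sqrt(101)/6)*(-11749) = -11749*I*sqrt(101)/6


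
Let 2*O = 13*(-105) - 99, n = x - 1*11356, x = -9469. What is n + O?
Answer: -21557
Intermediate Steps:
n = -20825 (n = -9469 - 1*11356 = -9469 - 11356 = -20825)
O = -732 (O = (13*(-105) - 99)/2 = (-1365 - 99)/2 = (½)*(-1464) = -732)
n + O = -20825 - 732 = -21557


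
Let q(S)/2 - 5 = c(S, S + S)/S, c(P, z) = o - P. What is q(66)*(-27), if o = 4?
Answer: -2412/11 ≈ -219.27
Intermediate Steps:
c(P, z) = 4 - P
q(S) = 10 + 2*(4 - S)/S (q(S) = 10 + 2*((4 - S)/S) = 10 + 2*(4 - S)/S)
q(66)*(-27) = (8 + 8/66)*(-27) = (8 + 8*(1/66))*(-27) = (8 + 4/33)*(-27) = (268/33)*(-27) = -2412/11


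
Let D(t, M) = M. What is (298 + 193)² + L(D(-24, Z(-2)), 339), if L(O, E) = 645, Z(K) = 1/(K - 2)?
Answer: 241726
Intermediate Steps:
Z(K) = 1/(-2 + K)
(298 + 193)² + L(D(-24, Z(-2)), 339) = (298 + 193)² + 645 = 491² + 645 = 241081 + 645 = 241726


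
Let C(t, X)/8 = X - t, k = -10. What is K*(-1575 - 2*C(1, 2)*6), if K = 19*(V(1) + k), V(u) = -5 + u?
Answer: 444486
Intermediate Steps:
C(t, X) = -8*t + 8*X (C(t, X) = 8*(X - t) = -8*t + 8*X)
K = -266 (K = 19*((-5 + 1) - 10) = 19*(-4 - 10) = 19*(-14) = -266)
K*(-1575 - 2*C(1, 2)*6) = -266*(-1575 - 2*(-8*1 + 8*2)*6) = -266*(-1575 - 2*(-8 + 16)*6) = -266*(-1575 - 2*8*6) = -266*(-1575 - 16*6) = -266*(-1575 - 96) = -266*(-1671) = 444486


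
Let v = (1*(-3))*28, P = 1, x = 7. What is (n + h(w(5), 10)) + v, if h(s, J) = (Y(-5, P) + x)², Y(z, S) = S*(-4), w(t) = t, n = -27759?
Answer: -27834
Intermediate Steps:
Y(z, S) = -4*S
v = -84 (v = -3*28 = -84)
h(s, J) = 9 (h(s, J) = (-4*1 + 7)² = (-4 + 7)² = 3² = 9)
(n + h(w(5), 10)) + v = (-27759 + 9) - 84 = -27750 - 84 = -27834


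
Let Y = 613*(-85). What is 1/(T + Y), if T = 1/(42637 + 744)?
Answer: -43381/2260367004 ≈ -1.9192e-5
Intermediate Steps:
Y = -52105
T = 1/43381 ≈ 2.3052e-5
1/(T + Y) = 1/(1/43381 - 52105) = 1/(-2260367004/43381) = -43381/2260367004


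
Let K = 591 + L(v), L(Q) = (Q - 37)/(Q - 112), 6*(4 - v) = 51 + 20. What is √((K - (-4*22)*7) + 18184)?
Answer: √10024584162/719 ≈ 139.25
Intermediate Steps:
v = -47/6 (v = 4 - (51 + 20)/6 = 4 - ⅙*71 = 4 - 71/6 = -47/6 ≈ -7.8333)
L(Q) = (-37 + Q)/(-112 + Q)
K = 425198/719 (K = 591 + (-37 - 47/6)/(-112 - 47/6) = 591 - 269/6/(-719/6) = 591 - 6/719*(-269/6) = 591 + 269/719 = 425198/719 ≈ 591.37)
√((K - (-4*22)*7) + 18184) = √((425198/719 - (-4*22)*7) + 18184) = √((425198/719 - (-88)*7) + 18184) = √((425198/719 - 1*(-616)) + 18184) = √((425198/719 + 616) + 18184) = √(868102/719 + 18184) = √(13942398/719) = √10024584162/719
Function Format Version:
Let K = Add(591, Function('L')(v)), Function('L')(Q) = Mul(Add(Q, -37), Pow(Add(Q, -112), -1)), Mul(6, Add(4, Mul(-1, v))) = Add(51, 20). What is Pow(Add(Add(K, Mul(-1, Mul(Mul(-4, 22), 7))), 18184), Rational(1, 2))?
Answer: Mul(Rational(1, 719), Pow(10024584162, Rational(1, 2))) ≈ 139.25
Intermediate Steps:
v = Rational(-47, 6) (v = Add(4, Mul(Rational(-1, 6), Add(51, 20))) = Add(4, Mul(Rational(-1, 6), 71)) = Add(4, Rational(-71, 6)) = Rational(-47, 6) ≈ -7.8333)
Function('L')(Q) = Mul(Pow(Add(-112, Q), -1), Add(-37, Q)) (Function('L')(Q) = Mul(Add(-37, Q), Pow(Add(-112, Q), -1)) = Mul(Pow(Add(-112, Q), -1), Add(-37, Q)))
K = Rational(425198, 719) (K = Add(591, Mul(Pow(Add(-112, Rational(-47, 6)), -1), Add(-37, Rational(-47, 6)))) = Add(591, Mul(Pow(Rational(-719, 6), -1), Rational(-269, 6))) = Add(591, Mul(Rational(-6, 719), Rational(-269, 6))) = Add(591, Rational(269, 719)) = Rational(425198, 719) ≈ 591.37)
Pow(Add(Add(K, Mul(-1, Mul(Mul(-4, 22), 7))), 18184), Rational(1, 2)) = Pow(Add(Add(Rational(425198, 719), Mul(-1, Mul(Mul(-4, 22), 7))), 18184), Rational(1, 2)) = Pow(Add(Add(Rational(425198, 719), Mul(-1, Mul(-88, 7))), 18184), Rational(1, 2)) = Pow(Add(Add(Rational(425198, 719), Mul(-1, -616)), 18184), Rational(1, 2)) = Pow(Add(Add(Rational(425198, 719), 616), 18184), Rational(1, 2)) = Pow(Add(Rational(868102, 719), 18184), Rational(1, 2)) = Pow(Rational(13942398, 719), Rational(1, 2)) = Mul(Rational(1, 719), Pow(10024584162, Rational(1, 2)))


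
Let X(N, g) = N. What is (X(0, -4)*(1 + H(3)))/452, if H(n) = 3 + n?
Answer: 0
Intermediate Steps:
(X(0, -4)*(1 + H(3)))/452 = (0*(1 + (3 + 3)))/452 = (0*(1 + 6))*(1/452) = (0*7)*(1/452) = 0*(1/452) = 0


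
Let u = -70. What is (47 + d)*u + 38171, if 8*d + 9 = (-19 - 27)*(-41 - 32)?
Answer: 22309/4 ≈ 5577.3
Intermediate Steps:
d = 3349/8 (d = -9/8 + ((-19 - 27)*(-41 - 32))/8 = -9/8 + (-46*(-73))/8 = -9/8 + (1/8)*3358 = -9/8 + 1679/4 = 3349/8 ≈ 418.63)
(47 + d)*u + 38171 = (47 + 3349/8)*(-70) + 38171 = (3725/8)*(-70) + 38171 = -130375/4 + 38171 = 22309/4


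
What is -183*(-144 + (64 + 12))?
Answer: 12444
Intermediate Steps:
-183*(-144 + (64 + 12)) = -183*(-144 + 76) = -183*(-68) = 12444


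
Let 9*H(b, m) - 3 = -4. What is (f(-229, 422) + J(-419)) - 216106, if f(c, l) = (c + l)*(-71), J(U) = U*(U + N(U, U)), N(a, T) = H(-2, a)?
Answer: -487813/9 ≈ -54201.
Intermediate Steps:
H(b, m) = -⅑ (H(b, m) = ⅓ + (⅑)*(-4) = ⅓ - 4/9 = -⅑)
N(a, T) = -⅑
J(U) = U*(-⅑ + U) (J(U) = U*(U - ⅑) = U*(-⅑ + U))
f(c, l) = -71*c - 71*l
(f(-229, 422) + J(-419)) - 216106 = ((-71*(-229) - 71*422) - 419*(-⅑ - 419)) - 216106 = ((16259 - 29962) - 419*(-3772/9)) - 216106 = (-13703 + 1580468/9) - 216106 = 1457141/9 - 216106 = -487813/9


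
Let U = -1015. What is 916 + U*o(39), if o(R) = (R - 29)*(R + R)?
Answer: -790784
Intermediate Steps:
o(R) = 2*R*(-29 + R) (o(R) = (-29 + R)*(2*R) = 2*R*(-29 + R))
916 + U*o(39) = 916 - 2030*39*(-29 + 39) = 916 - 2030*39*10 = 916 - 1015*780 = 916 - 791700 = -790784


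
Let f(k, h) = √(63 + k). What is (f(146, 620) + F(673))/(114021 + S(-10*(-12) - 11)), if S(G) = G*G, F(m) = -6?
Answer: -3/62951 + √209/125902 ≈ 6.7170e-5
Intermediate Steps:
S(G) = G²
(f(146, 620) + F(673))/(114021 + S(-10*(-12) - 11)) = (√(63 + 146) - 6)/(114021 + (-10*(-12) - 11)²) = (√209 - 6)/(114021 + (120 - 11)²) = (-6 + √209)/(114021 + 109²) = (-6 + √209)/(114021 + 11881) = (-6 + √209)/125902 = (-6 + √209)*(1/125902) = -3/62951 + √209/125902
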